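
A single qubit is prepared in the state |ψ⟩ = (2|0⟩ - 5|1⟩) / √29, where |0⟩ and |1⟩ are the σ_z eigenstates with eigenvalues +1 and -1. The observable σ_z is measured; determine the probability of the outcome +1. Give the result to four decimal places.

0.1379

The +1 outcome corresponds to |0⟩. Its amplitude in |ψ⟩ is 2/√29.
P = |2|² / 29 = 4/29.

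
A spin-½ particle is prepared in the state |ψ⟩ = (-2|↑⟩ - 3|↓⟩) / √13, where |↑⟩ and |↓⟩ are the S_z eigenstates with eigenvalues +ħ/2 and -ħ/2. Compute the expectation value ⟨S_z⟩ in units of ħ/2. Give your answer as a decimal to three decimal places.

⟨σ_z⟩ = |a|² - |b|² divided by |a|²+|b|², with a, b the |↑⟩, |↓⟩ amplitudes.
= (4 - 9)/13 = -5/13.
⟨S_z⟩ = (ħ/2)·⟨σ_z⟩.

-0.385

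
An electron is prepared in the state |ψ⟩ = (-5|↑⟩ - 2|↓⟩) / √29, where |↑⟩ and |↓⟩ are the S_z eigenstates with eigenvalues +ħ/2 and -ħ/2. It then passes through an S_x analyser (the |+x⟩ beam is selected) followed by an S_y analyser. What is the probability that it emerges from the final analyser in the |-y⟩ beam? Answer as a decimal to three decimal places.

0.422

First analyser (S_x): P(|+x⟩) = |⟨+x|ψ⟩|² = 49/58.
After stage 1 the state is |+x⟩; P(|-y⟩) = |⟨-y|+x⟩|² = 1/2.
Joint probability = 49/58 × 1/2 = 0.422.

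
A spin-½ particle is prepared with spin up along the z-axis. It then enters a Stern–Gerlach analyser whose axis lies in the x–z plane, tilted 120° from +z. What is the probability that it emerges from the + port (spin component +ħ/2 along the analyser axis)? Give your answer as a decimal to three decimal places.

For spin-½, the probability of finding spin-up along an axis at angle θ to the initial spin direction is cos²(θ/2); spin-down is sin²(θ/2).
θ = 120°, so P = cos²(60°) ≈ 0.250.

0.250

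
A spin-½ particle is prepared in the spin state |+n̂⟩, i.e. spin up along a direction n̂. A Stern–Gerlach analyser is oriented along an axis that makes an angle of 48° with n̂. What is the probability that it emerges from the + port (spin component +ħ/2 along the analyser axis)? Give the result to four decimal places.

For spin-½, the probability of finding spin-up along an axis at angle θ to the initial spin direction is cos²(θ/2); spin-down is sin²(θ/2).
θ = 48°, so P = cos²(24°) ≈ 0.8346.

0.8346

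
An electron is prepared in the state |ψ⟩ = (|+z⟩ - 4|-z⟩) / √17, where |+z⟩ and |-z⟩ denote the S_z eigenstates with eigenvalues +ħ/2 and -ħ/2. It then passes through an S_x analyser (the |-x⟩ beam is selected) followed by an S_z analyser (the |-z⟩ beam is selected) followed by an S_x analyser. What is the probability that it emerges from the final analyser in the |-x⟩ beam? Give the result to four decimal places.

0.1838

First analyser (S_x): P(|-x⟩) = |⟨-x|ψ⟩|² = 25/34.
After stage 1 the state is |-x⟩; P(|-z⟩) = |⟨-z|-x⟩|² = 1/2.
After stage 2 the state is |-z⟩; P(|-x⟩) = |⟨-x|-z⟩|² = 1/2.
Joint probability = 25/34 × 1/2 × 1/2 = 0.1838.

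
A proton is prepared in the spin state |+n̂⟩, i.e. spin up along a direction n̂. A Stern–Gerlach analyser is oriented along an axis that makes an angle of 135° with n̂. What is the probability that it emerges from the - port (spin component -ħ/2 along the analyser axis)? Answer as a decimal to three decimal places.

0.854

For spin-½, the probability of finding spin-up along an axis at angle θ to the initial spin direction is cos²(θ/2); spin-down is sin²(θ/2).
θ = 135°, so P = sin²(67.5°) ≈ 0.854.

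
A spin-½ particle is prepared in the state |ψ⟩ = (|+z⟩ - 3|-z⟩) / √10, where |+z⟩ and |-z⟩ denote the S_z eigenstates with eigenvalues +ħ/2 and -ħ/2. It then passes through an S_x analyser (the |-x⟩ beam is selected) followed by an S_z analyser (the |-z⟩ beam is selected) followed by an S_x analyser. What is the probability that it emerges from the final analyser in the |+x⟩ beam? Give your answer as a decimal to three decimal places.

First analyser (S_x): P(|-x⟩) = |⟨-x|ψ⟩|² = 16/20.
After stage 1 the state is |-x⟩; P(|-z⟩) = |⟨-z|-x⟩|² = 1/2.
After stage 2 the state is |-z⟩; P(|+x⟩) = |⟨+x|-z⟩|² = 1/2.
Joint probability = 16/20 × 1/2 × 1/2 = 0.200.

0.200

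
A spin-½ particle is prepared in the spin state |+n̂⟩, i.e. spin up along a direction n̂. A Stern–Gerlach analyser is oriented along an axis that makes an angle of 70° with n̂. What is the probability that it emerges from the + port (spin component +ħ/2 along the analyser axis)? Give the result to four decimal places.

For spin-½, the probability of finding spin-up along an axis at angle θ to the initial spin direction is cos²(θ/2); spin-down is sin²(θ/2).
θ = 70°, so P = cos²(35°) ≈ 0.6710.

0.6710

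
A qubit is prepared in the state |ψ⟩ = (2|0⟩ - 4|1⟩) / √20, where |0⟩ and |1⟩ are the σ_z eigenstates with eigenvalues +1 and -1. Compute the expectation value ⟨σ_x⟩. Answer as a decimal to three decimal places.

-0.800

⟨σ_x⟩ = 2 Re(a* b)/(|a|²+|b|²) with a = 2, b = -4.
a* b = -8, so ⟨σ_x⟩ = -16/20.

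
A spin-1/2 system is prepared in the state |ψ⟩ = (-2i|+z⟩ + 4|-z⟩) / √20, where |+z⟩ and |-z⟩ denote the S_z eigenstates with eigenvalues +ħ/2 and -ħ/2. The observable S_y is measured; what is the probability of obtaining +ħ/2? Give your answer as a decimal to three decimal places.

0.900

|+y⟩ = (|+z⟩ + i|-z⟩)/√2, so ⟨+y|ψ⟩ = (-6i) / (√2·√20).
P = |-6i|² / 40 = 36/40.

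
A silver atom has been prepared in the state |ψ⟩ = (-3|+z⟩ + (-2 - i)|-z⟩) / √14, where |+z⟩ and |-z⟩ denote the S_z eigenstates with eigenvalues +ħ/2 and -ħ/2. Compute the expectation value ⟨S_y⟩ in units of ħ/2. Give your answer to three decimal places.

0.429

⟨σ_y⟩ = 2 Im(a* b)/(|a|²+|b|²) with a = -3, b = (-2 - i).
a* b = (6 + 3i), so ⟨σ_y⟩ = 6/14.
⟨S_y⟩ = (ħ/2)·⟨σ_y⟩.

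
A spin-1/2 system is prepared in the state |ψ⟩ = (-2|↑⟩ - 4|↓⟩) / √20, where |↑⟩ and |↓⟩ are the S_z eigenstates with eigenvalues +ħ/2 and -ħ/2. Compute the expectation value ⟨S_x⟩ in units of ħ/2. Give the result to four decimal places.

0.8000

⟨σ_x⟩ = 2 Re(a* b)/(|a|²+|b|²) with a = -2, b = -4.
a* b = 8, so ⟨σ_x⟩ = 16/20.
⟨S_x⟩ = (ħ/2)·⟨σ_x⟩.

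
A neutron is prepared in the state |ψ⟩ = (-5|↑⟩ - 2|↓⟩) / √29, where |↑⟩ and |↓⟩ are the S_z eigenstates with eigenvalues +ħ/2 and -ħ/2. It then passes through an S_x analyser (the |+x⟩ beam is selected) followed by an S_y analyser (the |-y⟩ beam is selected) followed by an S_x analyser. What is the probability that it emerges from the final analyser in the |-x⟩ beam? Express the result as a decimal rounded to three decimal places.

First analyser (S_x): P(|+x⟩) = |⟨+x|ψ⟩|² = 49/58.
After stage 1 the state is |+x⟩; P(|-y⟩) = |⟨-y|+x⟩|² = 1/2.
After stage 2 the state is |-y⟩; P(|-x⟩) = |⟨-x|-y⟩|² = 1/2.
Joint probability = 49/58 × 1/2 × 1/2 = 0.211.

0.211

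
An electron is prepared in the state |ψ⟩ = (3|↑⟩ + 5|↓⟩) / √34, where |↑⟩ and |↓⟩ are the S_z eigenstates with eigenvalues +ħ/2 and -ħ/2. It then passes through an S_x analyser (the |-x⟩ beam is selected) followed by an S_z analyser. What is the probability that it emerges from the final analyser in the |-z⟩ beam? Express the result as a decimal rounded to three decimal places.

0.029

First analyser (S_x): P(|-x⟩) = |⟨-x|ψ⟩|² = 4/68.
After stage 1 the state is |-x⟩; P(|-z⟩) = |⟨-z|-x⟩|² = 1/2.
Joint probability = 4/68 × 1/2 = 0.029.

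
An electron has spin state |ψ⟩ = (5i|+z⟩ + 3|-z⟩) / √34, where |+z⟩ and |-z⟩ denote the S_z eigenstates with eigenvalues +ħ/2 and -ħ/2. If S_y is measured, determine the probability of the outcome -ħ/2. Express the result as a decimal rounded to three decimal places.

|-y⟩ = (|+z⟩ - i|-z⟩)/√2, so ⟨-y|ψ⟩ = (8i) / (√2·√34).
P = |8i|² / 68 = 64/68.

0.941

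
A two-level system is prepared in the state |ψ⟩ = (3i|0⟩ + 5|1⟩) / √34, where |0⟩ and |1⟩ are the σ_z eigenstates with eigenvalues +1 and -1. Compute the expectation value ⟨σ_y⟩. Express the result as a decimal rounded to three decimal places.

-0.882

⟨σ_y⟩ = 2 Im(a* b)/(|a|²+|b|²) with a = 3i, b = 5.
a* b = -15i, so ⟨σ_y⟩ = -30/34.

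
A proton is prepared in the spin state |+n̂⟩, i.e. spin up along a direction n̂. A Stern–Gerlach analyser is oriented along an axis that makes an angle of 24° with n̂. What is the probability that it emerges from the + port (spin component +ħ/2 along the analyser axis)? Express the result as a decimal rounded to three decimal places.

For spin-½, the probability of finding spin-up along an axis at angle θ to the initial spin direction is cos²(θ/2); spin-down is sin²(θ/2).
θ = 24°, so P = cos²(12°) ≈ 0.957.

0.957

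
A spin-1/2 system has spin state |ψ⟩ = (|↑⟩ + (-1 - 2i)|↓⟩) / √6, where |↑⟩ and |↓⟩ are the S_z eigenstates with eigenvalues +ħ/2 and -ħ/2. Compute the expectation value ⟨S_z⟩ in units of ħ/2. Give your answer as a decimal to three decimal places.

-0.667

⟨σ_z⟩ = |a|² - |b|² divided by |a|²+|b|², with a, b the |↑⟩, |↓⟩ amplitudes.
= (1 - 5)/6 = -4/6.
⟨S_z⟩ = (ħ/2)·⟨σ_z⟩.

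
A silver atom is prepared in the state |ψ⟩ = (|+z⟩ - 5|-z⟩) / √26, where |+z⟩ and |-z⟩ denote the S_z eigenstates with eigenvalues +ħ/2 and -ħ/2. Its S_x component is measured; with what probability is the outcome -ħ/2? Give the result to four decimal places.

0.6923

|-x⟩ = (|+z⟩ - |-z⟩)/√2, so ⟨-x|ψ⟩ = (6) / (√2·√26).
P = |6|² / 52 = 36/52.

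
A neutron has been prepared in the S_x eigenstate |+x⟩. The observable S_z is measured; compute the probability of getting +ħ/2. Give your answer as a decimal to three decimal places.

0.500

In the S_z basis, |+x⟩ = (|↑⟩ + |↓⟩)/√2 and |+z⟩ = |↑⟩.
|⟨+z|+x⟩|² = 1/2.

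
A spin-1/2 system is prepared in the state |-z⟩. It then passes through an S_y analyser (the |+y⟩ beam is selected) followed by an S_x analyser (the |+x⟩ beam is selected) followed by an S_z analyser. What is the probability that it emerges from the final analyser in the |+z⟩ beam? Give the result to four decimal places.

0.1250

First analyser (S_y): from |-z⟩, P(|+y⟩) = 1/2.
After stage 1 the state is |+y⟩; P(|+x⟩) = |⟨+x|+y⟩|² = 1/2.
After stage 2 the state is |+x⟩; P(|+z⟩) = |⟨+z|+x⟩|² = 1/2.
Joint probability = 1/2 × 1/2 × 1/2 = 0.1250.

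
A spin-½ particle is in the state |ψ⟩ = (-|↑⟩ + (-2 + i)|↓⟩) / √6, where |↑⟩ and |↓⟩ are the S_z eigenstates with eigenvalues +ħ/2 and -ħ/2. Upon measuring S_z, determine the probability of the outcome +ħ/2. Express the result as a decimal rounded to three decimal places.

The +ħ/2 outcome corresponds to |↑⟩. Its amplitude in |ψ⟩ is -1/√6.
P = |-1|² / 6 = 1/6.

0.167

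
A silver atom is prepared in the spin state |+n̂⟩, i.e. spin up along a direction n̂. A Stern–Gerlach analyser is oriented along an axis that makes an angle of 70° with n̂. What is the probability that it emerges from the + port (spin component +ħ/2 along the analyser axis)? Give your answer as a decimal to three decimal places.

For spin-½, the probability of finding spin-up along an axis at angle θ to the initial spin direction is cos²(θ/2); spin-down is sin²(θ/2).
θ = 70°, so P = cos²(35°) ≈ 0.671.

0.671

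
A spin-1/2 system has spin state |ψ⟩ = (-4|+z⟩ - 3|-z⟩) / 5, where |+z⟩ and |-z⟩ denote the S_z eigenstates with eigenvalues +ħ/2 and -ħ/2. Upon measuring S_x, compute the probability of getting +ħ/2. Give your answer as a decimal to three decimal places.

|+x⟩ = (|+z⟩ + |-z⟩)/√2, so ⟨+x|ψ⟩ = (-7) / (√2·5).
P = |-7|² / 50 = 49/50.

0.980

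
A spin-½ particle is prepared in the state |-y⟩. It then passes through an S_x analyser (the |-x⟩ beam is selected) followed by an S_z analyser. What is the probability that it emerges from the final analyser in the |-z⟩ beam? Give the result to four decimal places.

First analyser (S_x): from |-y⟩, P(|-x⟩) = 1/2.
After stage 1 the state is |-x⟩; P(|-z⟩) = |⟨-z|-x⟩|² = 1/2.
Joint probability = 1/2 × 1/2 = 0.2500.

0.2500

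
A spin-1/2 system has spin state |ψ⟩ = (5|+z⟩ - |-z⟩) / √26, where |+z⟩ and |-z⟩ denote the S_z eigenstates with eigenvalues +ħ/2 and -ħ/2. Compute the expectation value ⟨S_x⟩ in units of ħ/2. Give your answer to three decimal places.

⟨σ_x⟩ = 2 Re(a* b)/(|a|²+|b|²) with a = 5, b = -1.
a* b = -5, so ⟨σ_x⟩ = -10/26.
⟨S_x⟩ = (ħ/2)·⟨σ_x⟩.

-0.385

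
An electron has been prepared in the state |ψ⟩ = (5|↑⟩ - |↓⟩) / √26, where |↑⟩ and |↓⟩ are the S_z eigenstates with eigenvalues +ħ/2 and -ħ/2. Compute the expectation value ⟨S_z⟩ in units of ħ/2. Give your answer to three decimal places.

0.923

⟨σ_z⟩ = |a|² - |b|² divided by |a|²+|b|², with a, b the |↑⟩, |↓⟩ amplitudes.
= (25 - 1)/26 = 24/26.
⟨S_z⟩ = (ħ/2)·⟨σ_z⟩.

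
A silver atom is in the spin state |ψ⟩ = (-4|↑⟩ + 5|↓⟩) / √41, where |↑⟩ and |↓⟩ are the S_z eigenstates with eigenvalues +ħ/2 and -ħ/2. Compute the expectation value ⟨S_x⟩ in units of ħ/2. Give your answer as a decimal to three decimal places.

-0.976

⟨σ_x⟩ = 2 Re(a* b)/(|a|²+|b|²) with a = -4, b = 5.
a* b = -20, so ⟨σ_x⟩ = -40/41.
⟨S_x⟩ = (ħ/2)·⟨σ_x⟩.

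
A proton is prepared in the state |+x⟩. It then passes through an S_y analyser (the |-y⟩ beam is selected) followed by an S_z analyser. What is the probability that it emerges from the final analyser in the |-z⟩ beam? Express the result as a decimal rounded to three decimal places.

0.250

First analyser (S_y): from |+x⟩, P(|-y⟩) = 1/2.
After stage 1 the state is |-y⟩; P(|-z⟩) = |⟨-z|-y⟩|² = 1/2.
Joint probability = 1/2 × 1/2 = 0.250.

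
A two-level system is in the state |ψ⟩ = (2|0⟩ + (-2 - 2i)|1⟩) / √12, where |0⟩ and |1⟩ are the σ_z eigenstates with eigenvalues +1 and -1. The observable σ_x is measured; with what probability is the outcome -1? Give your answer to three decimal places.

|-x⟩ = (|0⟩ - |1⟩)/√2, so ⟨-x|ψ⟩ = (4 + 2i) / (√2·√12).
P = |4 + 2i|² / 24 = 20/24.

0.833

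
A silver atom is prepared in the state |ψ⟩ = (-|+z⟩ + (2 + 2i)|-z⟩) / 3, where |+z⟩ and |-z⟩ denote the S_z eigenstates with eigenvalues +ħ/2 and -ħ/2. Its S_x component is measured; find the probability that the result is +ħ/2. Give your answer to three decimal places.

|+x⟩ = (|+z⟩ + |-z⟩)/√2, so ⟨+x|ψ⟩ = (1 + 2i) / (√2·3).
P = |1 + 2i|² / 18 = 5/18.

0.278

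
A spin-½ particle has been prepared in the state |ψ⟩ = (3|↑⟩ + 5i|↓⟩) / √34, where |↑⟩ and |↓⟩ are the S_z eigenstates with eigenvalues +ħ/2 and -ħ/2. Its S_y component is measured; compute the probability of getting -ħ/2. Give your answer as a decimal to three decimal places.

|-y⟩ = (|↑⟩ - i|↓⟩)/√2, so ⟨-y|ψ⟩ = (-2) / (√2·√34).
P = |-2|² / 68 = 4/68.

0.059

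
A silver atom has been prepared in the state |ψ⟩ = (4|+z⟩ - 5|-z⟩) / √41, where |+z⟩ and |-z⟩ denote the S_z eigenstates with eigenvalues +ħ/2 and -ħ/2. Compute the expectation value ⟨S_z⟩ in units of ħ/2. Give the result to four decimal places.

⟨σ_z⟩ = |a|² - |b|² divided by |a|²+|b|², with a, b the |+z⟩, |-z⟩ amplitudes.
= (16 - 25)/41 = -9/41.
⟨S_z⟩ = (ħ/2)·⟨σ_z⟩.

-0.2195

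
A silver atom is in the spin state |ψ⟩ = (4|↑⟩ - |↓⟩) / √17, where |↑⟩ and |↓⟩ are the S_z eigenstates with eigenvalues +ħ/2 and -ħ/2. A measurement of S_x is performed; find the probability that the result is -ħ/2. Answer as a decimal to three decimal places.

0.735

|-x⟩ = (|↑⟩ - |↓⟩)/√2, so ⟨-x|ψ⟩ = (5) / (√2·√17).
P = |5|² / 34 = 25/34.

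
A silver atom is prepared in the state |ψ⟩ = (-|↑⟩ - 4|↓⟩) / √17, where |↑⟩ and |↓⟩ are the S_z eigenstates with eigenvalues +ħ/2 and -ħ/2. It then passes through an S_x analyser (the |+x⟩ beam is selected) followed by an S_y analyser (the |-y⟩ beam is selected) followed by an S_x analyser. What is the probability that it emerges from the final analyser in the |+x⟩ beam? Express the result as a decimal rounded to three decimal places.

0.184

First analyser (S_x): P(|+x⟩) = |⟨+x|ψ⟩|² = 25/34.
After stage 1 the state is |+x⟩; P(|-y⟩) = |⟨-y|+x⟩|² = 1/2.
After stage 2 the state is |-y⟩; P(|+x⟩) = |⟨+x|-y⟩|² = 1/2.
Joint probability = 25/34 × 1/2 × 1/2 = 0.184.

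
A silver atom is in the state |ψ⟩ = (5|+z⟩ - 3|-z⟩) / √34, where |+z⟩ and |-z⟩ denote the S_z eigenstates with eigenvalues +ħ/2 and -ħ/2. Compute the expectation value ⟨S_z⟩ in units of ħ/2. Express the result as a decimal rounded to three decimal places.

⟨σ_z⟩ = |a|² - |b|² divided by |a|²+|b|², with a, b the |+z⟩, |-z⟩ amplitudes.
= (25 - 9)/34 = 16/34.
⟨S_z⟩ = (ħ/2)·⟨σ_z⟩.

0.471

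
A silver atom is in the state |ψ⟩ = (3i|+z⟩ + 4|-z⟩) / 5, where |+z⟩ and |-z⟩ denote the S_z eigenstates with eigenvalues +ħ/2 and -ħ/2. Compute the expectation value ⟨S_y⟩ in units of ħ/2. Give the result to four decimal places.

-0.9600

⟨σ_y⟩ = 2 Im(a* b)/(|a|²+|b|²) with a = 3i, b = 4.
a* b = -12i, so ⟨σ_y⟩ = -24/25.
⟨S_y⟩ = (ħ/2)·⟨σ_y⟩.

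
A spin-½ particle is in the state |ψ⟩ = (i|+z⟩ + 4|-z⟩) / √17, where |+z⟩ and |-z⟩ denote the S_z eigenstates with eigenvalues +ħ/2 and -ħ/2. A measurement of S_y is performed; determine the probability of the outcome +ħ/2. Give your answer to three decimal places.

0.265

|+y⟩ = (|+z⟩ + i|-z⟩)/√2, so ⟨+y|ψ⟩ = (-3i) / (√2·√17).
P = |-3i|² / 34 = 9/34.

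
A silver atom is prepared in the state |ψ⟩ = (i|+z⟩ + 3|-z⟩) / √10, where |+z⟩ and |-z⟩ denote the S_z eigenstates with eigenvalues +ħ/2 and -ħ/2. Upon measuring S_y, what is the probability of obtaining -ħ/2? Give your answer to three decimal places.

0.800

|-y⟩ = (|+z⟩ - i|-z⟩)/√2, so ⟨-y|ψ⟩ = (4i) / (√2·√10).
P = |4i|² / 20 = 16/20.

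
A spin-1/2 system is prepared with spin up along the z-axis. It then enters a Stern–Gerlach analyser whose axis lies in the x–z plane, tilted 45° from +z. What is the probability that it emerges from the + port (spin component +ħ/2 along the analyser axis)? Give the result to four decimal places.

For spin-½, the probability of finding spin-up along an axis at angle θ to the initial spin direction is cos²(θ/2); spin-down is sin²(θ/2).
θ = 45°, so P = cos²(22.5°) ≈ 0.8536.

0.8536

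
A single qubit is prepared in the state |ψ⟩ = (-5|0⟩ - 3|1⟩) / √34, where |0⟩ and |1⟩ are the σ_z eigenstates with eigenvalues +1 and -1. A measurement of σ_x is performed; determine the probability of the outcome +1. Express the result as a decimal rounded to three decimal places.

0.941

|+x⟩ = (|0⟩ + |1⟩)/√2, so ⟨+x|ψ⟩ = (-8) / (√2·√34).
P = |-8|² / 68 = 64/68.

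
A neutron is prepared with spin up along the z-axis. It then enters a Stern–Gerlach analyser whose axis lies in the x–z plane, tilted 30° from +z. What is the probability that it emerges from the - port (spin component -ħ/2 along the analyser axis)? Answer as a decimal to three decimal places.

0.067

For spin-½, the probability of finding spin-up along an axis at angle θ to the initial spin direction is cos²(θ/2); spin-down is sin²(θ/2).
θ = 30°, so P = sin²(15°) ≈ 0.067.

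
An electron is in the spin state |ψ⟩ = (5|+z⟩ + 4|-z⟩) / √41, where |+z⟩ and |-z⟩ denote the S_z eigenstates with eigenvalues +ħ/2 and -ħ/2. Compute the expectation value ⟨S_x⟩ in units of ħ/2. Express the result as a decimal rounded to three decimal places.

⟨σ_x⟩ = 2 Re(a* b)/(|a|²+|b|²) with a = 5, b = 4.
a* b = 20, so ⟨σ_x⟩ = 40/41.
⟨S_x⟩ = (ħ/2)·⟨σ_x⟩.

0.976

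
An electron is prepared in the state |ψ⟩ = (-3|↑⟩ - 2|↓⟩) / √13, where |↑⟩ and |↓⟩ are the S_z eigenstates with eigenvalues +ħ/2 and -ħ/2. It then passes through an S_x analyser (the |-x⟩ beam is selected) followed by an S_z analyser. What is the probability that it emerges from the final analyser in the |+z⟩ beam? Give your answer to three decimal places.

0.019

First analyser (S_x): P(|-x⟩) = |⟨-x|ψ⟩|² = 1/26.
After stage 1 the state is |-x⟩; P(|+z⟩) = |⟨+z|-x⟩|² = 1/2.
Joint probability = 1/26 × 1/2 = 0.019.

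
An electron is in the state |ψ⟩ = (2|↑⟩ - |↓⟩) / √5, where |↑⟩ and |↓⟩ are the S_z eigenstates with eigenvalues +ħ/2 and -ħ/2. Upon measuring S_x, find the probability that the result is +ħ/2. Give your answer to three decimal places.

0.100

|+x⟩ = (|↑⟩ + |↓⟩)/√2, so ⟨+x|ψ⟩ = (1) / (√2·√5).
P = |1|² / 10 = 1/10.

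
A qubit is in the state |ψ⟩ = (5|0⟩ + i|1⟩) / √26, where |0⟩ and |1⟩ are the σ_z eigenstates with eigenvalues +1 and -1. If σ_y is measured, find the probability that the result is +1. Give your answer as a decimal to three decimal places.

0.692

|+y⟩ = (|0⟩ + i|1⟩)/√2, so ⟨+y|ψ⟩ = (6) / (√2·√26).
P = |6|² / 52 = 36/52.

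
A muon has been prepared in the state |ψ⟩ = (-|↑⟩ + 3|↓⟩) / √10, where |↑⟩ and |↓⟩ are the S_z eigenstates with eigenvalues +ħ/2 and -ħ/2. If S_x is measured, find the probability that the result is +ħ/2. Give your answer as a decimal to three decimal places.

|+x⟩ = (|↑⟩ + |↓⟩)/√2, so ⟨+x|ψ⟩ = (2) / (√2·√10).
P = |2|² / 20 = 4/20.

0.200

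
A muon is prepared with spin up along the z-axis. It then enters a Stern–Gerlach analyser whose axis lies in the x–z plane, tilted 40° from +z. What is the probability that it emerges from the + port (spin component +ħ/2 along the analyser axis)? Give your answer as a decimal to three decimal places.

0.883

For spin-½, the probability of finding spin-up along an axis at angle θ to the initial spin direction is cos²(θ/2); spin-down is sin²(θ/2).
θ = 40°, so P = cos²(20°) ≈ 0.883.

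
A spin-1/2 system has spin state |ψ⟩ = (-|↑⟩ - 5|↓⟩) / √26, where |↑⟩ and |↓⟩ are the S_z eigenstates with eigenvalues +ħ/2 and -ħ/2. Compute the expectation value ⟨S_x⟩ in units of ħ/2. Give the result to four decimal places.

⟨σ_x⟩ = 2 Re(a* b)/(|a|²+|b|²) with a = -1, b = -5.
a* b = 5, so ⟨σ_x⟩ = 10/26.
⟨S_x⟩ = (ħ/2)·⟨σ_x⟩.

0.3846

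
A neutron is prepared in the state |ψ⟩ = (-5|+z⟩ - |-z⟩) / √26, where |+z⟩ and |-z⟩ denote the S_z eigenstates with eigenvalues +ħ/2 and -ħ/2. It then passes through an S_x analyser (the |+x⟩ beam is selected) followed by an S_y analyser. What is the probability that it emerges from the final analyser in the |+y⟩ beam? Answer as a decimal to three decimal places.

First analyser (S_x): P(|+x⟩) = |⟨+x|ψ⟩|² = 36/52.
After stage 1 the state is |+x⟩; P(|+y⟩) = |⟨+y|+x⟩|² = 1/2.
Joint probability = 36/52 × 1/2 = 0.346.

0.346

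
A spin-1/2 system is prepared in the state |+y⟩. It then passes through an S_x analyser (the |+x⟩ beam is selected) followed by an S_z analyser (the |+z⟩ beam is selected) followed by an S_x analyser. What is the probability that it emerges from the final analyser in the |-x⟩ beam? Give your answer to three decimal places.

First analyser (S_x): from |+y⟩, P(|+x⟩) = 1/2.
After stage 1 the state is |+x⟩; P(|+z⟩) = |⟨+z|+x⟩|² = 1/2.
After stage 2 the state is |+z⟩; P(|-x⟩) = |⟨-x|+z⟩|² = 1/2.
Joint probability = 1/2 × 1/2 × 1/2 = 0.125.

0.125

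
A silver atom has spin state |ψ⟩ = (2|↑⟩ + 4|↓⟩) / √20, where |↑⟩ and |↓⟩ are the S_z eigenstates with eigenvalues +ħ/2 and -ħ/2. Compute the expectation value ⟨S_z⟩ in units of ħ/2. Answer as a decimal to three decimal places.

-0.600

⟨σ_z⟩ = |a|² - |b|² divided by |a|²+|b|², with a, b the |↑⟩, |↓⟩ amplitudes.
= (4 - 16)/20 = -12/20.
⟨S_z⟩ = (ħ/2)·⟨σ_z⟩.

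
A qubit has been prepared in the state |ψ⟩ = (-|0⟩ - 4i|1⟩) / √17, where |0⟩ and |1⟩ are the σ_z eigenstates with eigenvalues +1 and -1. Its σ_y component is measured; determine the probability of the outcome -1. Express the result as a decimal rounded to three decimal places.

|-y⟩ = (|0⟩ - i|1⟩)/√2, so ⟨-y|ψ⟩ = (3) / (√2·√17).
P = |3|² / 34 = 9/34.

0.265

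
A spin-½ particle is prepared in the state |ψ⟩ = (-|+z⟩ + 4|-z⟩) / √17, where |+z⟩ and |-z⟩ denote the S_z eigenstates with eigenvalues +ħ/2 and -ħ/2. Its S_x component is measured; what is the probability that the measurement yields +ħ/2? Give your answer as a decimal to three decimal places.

0.265

|+x⟩ = (|+z⟩ + |-z⟩)/√2, so ⟨+x|ψ⟩ = (3) / (√2·√17).
P = |3|² / 34 = 9/34.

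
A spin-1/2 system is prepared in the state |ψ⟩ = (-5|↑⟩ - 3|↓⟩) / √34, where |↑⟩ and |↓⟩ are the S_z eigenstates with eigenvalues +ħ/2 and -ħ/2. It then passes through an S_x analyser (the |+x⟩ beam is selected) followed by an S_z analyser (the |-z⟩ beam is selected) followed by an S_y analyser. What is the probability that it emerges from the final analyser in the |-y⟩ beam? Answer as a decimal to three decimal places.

0.235

First analyser (S_x): P(|+x⟩) = |⟨+x|ψ⟩|² = 64/68.
After stage 1 the state is |+x⟩; P(|-z⟩) = |⟨-z|+x⟩|² = 1/2.
After stage 2 the state is |-z⟩; P(|-y⟩) = |⟨-y|-z⟩|² = 1/2.
Joint probability = 64/68 × 1/2 × 1/2 = 0.235.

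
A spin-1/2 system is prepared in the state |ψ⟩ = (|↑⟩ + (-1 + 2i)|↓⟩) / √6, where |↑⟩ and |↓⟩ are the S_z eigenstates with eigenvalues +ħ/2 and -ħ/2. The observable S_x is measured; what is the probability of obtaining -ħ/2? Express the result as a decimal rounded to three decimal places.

0.667

|-x⟩ = (|↑⟩ - |↓⟩)/√2, so ⟨-x|ψ⟩ = (2 - 2i) / (√2·√6).
P = |2 - 2i|² / 12 = 8/12.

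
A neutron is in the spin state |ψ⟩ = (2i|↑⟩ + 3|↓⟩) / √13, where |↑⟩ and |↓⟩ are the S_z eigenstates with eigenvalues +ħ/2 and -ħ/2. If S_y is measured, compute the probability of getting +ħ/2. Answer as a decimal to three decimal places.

|+y⟩ = (|↑⟩ + i|↓⟩)/√2, so ⟨+y|ψ⟩ = (-i) / (√2·√13).
P = |-i|² / 26 = 1/26.

0.038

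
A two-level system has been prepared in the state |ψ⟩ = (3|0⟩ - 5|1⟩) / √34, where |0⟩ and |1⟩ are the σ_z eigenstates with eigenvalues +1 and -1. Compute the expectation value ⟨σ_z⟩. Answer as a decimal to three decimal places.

⟨σ_z⟩ = |a|² - |b|² divided by |a|²+|b|², with a, b the |0⟩, |1⟩ amplitudes.
= (9 - 25)/34 = -16/34.

-0.471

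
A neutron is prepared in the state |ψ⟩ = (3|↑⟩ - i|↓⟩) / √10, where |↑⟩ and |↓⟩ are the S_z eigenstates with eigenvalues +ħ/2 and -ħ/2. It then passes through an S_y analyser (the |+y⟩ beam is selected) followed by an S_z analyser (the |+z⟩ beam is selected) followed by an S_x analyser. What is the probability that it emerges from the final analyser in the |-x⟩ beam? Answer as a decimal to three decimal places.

0.050

First analyser (S_y): P(|+y⟩) = |⟨+y|ψ⟩|² = 4/20.
After stage 1 the state is |+y⟩; P(|+z⟩) = |⟨+z|+y⟩|² = 1/2.
After stage 2 the state is |+z⟩; P(|-x⟩) = |⟨-x|+z⟩|² = 1/2.
Joint probability = 4/20 × 1/2 × 1/2 = 0.050.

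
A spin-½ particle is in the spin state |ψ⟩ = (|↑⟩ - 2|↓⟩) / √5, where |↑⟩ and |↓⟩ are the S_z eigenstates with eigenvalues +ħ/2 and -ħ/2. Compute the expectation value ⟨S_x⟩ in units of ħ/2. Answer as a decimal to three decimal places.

⟨σ_x⟩ = 2 Re(a* b)/(|a|²+|b|²) with a = 1, b = -2.
a* b = -2, so ⟨σ_x⟩ = -4/5.
⟨S_x⟩ = (ħ/2)·⟨σ_x⟩.

-0.800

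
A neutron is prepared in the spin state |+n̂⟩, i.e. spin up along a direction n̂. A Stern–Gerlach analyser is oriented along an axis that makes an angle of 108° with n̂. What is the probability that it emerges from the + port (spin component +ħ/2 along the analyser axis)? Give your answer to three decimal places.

For spin-½, the probability of finding spin-up along an axis at angle θ to the initial spin direction is cos²(θ/2); spin-down is sin²(θ/2).
θ = 108°, so P = cos²(54°) ≈ 0.345.

0.345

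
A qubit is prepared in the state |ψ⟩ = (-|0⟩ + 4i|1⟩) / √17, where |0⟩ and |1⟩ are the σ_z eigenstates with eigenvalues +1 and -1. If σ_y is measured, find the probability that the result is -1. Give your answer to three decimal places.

|-y⟩ = (|0⟩ - i|1⟩)/√2, so ⟨-y|ψ⟩ = (-5) / (√2·√17).
P = |-5|² / 34 = 25/34.

0.735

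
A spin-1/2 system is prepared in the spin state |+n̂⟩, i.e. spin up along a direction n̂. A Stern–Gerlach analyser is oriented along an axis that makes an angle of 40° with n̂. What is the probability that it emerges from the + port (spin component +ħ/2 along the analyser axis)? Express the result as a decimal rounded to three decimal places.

0.883

For spin-½, the probability of finding spin-up along an axis at angle θ to the initial spin direction is cos²(θ/2); spin-down is sin²(θ/2).
θ = 40°, so P = cos²(20°) ≈ 0.883.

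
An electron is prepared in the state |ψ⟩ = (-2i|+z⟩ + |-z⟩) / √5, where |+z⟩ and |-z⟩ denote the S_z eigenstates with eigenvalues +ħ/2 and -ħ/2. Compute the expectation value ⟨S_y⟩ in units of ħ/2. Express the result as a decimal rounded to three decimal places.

⟨σ_y⟩ = 2 Im(a* b)/(|a|²+|b|²) with a = -2i, b = 1.
a* b = 2i, so ⟨σ_y⟩ = 4/5.
⟨S_y⟩ = (ħ/2)·⟨σ_y⟩.

0.800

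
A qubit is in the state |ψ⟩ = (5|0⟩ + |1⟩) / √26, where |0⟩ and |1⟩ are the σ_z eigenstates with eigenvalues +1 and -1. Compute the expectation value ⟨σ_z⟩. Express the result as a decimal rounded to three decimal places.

0.923

⟨σ_z⟩ = |a|² - |b|² divided by |a|²+|b|², with a, b the |0⟩, |1⟩ amplitudes.
= (25 - 1)/26 = 24/26.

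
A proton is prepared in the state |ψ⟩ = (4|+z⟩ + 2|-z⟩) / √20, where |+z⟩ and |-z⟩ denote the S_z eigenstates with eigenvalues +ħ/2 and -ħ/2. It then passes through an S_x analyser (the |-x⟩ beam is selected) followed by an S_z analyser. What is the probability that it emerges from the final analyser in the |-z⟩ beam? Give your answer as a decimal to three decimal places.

First analyser (S_x): P(|-x⟩) = |⟨-x|ψ⟩|² = 4/40.
After stage 1 the state is |-x⟩; P(|-z⟩) = |⟨-z|-x⟩|² = 1/2.
Joint probability = 4/40 × 1/2 = 0.050.

0.050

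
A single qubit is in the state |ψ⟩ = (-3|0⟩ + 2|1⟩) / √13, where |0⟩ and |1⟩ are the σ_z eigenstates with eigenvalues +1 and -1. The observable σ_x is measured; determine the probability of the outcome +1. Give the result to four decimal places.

|+x⟩ = (|0⟩ + |1⟩)/√2, so ⟨+x|ψ⟩ = (-1) / (√2·√13).
P = |-1|² / 26 = 1/26.

0.0385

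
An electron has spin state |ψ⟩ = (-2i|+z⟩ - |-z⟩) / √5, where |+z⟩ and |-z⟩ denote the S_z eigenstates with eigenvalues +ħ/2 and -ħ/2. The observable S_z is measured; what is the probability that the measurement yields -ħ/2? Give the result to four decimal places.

0.2000

The -ħ/2 outcome corresponds to |-z⟩. Its amplitude in |ψ⟩ is -1/√5.
P = |-1|² / 5 = 1/5.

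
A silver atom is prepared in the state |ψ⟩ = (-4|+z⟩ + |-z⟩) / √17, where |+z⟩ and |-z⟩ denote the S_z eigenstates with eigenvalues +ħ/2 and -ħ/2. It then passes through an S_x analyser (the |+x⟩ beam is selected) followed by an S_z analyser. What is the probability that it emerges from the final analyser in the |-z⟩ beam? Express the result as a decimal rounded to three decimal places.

0.132

First analyser (S_x): P(|+x⟩) = |⟨+x|ψ⟩|² = 9/34.
After stage 1 the state is |+x⟩; P(|-z⟩) = |⟨-z|+x⟩|² = 1/2.
Joint probability = 9/34 × 1/2 = 0.132.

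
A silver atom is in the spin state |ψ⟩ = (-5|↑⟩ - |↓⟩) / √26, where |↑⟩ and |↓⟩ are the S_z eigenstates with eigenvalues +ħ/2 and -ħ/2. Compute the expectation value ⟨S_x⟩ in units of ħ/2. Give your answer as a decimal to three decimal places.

0.385

⟨σ_x⟩ = 2 Re(a* b)/(|a|²+|b|²) with a = -5, b = -1.
a* b = 5, so ⟨σ_x⟩ = 10/26.
⟨S_x⟩ = (ħ/2)·⟨σ_x⟩.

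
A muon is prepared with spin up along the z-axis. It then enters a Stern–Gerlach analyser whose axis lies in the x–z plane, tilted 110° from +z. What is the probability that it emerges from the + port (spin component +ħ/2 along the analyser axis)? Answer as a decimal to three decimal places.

0.329

For spin-½, the probability of finding spin-up along an axis at angle θ to the initial spin direction is cos²(θ/2); spin-down is sin²(θ/2).
θ = 110°, so P = cos²(55°) ≈ 0.329.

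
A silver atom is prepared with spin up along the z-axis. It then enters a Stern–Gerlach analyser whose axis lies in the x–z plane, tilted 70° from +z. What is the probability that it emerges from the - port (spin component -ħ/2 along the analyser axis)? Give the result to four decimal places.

For spin-½, the probability of finding spin-up along an axis at angle θ to the initial spin direction is cos²(θ/2); spin-down is sin²(θ/2).
θ = 70°, so P = sin²(35°) ≈ 0.3290.

0.3290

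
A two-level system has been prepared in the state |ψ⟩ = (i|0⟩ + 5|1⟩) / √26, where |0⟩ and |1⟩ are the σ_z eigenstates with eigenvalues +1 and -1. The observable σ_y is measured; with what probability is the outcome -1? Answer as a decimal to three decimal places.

0.692

|-y⟩ = (|0⟩ - i|1⟩)/√2, so ⟨-y|ψ⟩ = (6i) / (√2·√26).
P = |6i|² / 52 = 36/52.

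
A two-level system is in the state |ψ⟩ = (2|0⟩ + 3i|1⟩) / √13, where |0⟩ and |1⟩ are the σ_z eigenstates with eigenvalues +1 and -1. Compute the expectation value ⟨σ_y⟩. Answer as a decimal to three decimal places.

0.923

⟨σ_y⟩ = 2 Im(a* b)/(|a|²+|b|²) with a = 2, b = 3i.
a* b = 6i, so ⟨σ_y⟩ = 12/13.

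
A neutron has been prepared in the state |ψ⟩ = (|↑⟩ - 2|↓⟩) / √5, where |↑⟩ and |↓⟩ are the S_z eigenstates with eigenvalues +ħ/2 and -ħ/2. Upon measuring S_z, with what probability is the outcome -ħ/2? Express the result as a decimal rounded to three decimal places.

0.800

The -ħ/2 outcome corresponds to |↓⟩. Its amplitude in |ψ⟩ is -2/√5.
P = |-2|² / 5 = 4/5.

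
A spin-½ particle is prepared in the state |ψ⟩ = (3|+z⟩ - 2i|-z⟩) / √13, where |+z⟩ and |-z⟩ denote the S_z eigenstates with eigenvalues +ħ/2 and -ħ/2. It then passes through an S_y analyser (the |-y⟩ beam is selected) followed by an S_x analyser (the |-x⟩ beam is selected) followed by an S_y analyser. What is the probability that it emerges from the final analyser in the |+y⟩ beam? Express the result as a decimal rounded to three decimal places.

First analyser (S_y): P(|-y⟩) = |⟨-y|ψ⟩|² = 25/26.
After stage 1 the state is |-y⟩; P(|-x⟩) = |⟨-x|-y⟩|² = 1/2.
After stage 2 the state is |-x⟩; P(|+y⟩) = |⟨+y|-x⟩|² = 1/2.
Joint probability = 25/26 × 1/2 × 1/2 = 0.240.

0.240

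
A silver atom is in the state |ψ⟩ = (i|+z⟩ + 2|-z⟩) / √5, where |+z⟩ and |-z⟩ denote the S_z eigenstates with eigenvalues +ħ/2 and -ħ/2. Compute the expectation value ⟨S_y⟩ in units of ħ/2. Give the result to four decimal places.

-0.8000

⟨σ_y⟩ = 2 Im(a* b)/(|a|²+|b|²) with a = i, b = 2.
a* b = -2i, so ⟨σ_y⟩ = -4/5.
⟨S_y⟩ = (ħ/2)·⟨σ_y⟩.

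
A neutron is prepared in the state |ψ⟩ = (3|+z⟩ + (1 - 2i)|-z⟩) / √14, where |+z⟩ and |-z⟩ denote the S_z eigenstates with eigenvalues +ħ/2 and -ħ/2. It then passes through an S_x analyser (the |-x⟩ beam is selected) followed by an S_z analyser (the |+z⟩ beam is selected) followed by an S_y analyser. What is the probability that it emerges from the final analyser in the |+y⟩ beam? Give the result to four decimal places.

First analyser (S_x): P(|-x⟩) = |⟨-x|ψ⟩|² = 8/28.
After stage 1 the state is |-x⟩; P(|+z⟩) = |⟨+z|-x⟩|² = 1/2.
After stage 2 the state is |+z⟩; P(|+y⟩) = |⟨+y|+z⟩|² = 1/2.
Joint probability = 8/28 × 1/2 × 1/2 = 0.0714.

0.0714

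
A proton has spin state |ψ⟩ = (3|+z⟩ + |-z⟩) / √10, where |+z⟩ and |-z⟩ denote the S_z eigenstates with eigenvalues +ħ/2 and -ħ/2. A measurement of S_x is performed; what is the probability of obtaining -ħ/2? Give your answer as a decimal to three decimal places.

|-x⟩ = (|+z⟩ - |-z⟩)/√2, so ⟨-x|ψ⟩ = (2) / (√2·√10).
P = |2|² / 20 = 4/20.

0.200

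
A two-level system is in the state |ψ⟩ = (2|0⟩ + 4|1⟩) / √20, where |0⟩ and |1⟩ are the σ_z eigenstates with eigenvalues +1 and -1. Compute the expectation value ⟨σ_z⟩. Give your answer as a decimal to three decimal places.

⟨σ_z⟩ = |a|² - |b|² divided by |a|²+|b|², with a, b the |0⟩, |1⟩ amplitudes.
= (4 - 16)/20 = -12/20.

-0.600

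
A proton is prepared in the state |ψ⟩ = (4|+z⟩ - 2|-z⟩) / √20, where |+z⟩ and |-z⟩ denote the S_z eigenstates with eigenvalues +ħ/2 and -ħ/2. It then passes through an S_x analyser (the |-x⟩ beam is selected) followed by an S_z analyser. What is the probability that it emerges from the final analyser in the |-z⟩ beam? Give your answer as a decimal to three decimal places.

First analyser (S_x): P(|-x⟩) = |⟨-x|ψ⟩|² = 36/40.
After stage 1 the state is |-x⟩; P(|-z⟩) = |⟨-z|-x⟩|² = 1/2.
Joint probability = 36/40 × 1/2 = 0.450.

0.450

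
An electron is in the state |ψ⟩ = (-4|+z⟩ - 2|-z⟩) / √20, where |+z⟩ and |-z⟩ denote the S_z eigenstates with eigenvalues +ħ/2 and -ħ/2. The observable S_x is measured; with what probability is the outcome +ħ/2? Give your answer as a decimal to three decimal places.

|+x⟩ = (|+z⟩ + |-z⟩)/√2, so ⟨+x|ψ⟩ = (-6) / (√2·√20).
P = |-6|² / 40 = 36/40.

0.900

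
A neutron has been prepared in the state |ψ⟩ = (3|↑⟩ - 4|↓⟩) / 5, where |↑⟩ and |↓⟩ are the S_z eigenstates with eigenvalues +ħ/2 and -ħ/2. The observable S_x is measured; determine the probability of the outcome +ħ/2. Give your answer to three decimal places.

|+x⟩ = (|↑⟩ + |↓⟩)/√2, so ⟨+x|ψ⟩ = (-1) / (√2·5).
P = |-1|² / 50 = 1/50.

0.020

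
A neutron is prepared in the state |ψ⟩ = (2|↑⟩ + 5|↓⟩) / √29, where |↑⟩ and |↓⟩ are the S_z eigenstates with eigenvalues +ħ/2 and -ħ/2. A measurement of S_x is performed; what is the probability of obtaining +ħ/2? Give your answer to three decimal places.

0.845

|+x⟩ = (|↑⟩ + |↓⟩)/√2, so ⟨+x|ψ⟩ = (7) / (√2·√29).
P = |7|² / 58 = 49/58.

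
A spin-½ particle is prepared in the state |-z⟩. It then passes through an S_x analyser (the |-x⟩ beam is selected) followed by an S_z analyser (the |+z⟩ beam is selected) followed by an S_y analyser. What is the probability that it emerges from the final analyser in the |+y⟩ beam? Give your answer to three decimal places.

0.125

First analyser (S_x): from |-z⟩, P(|-x⟩) = 1/2.
After stage 1 the state is |-x⟩; P(|+z⟩) = |⟨+z|-x⟩|² = 1/2.
After stage 2 the state is |+z⟩; P(|+y⟩) = |⟨+y|+z⟩|² = 1/2.
Joint probability = 1/2 × 1/2 × 1/2 = 0.125.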